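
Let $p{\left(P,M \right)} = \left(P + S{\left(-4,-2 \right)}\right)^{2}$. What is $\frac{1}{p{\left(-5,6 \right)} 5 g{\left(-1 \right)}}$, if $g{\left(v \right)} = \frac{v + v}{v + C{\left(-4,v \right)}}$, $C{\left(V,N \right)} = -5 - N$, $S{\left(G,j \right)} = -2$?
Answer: $\frac{1}{98} \approx 0.010204$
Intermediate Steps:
$g{\left(v \right)} = - \frac{2 v}{5}$ ($g{\left(v \right)} = \frac{v + v}{v - \left(5 + v\right)} = \frac{2 v}{-5} = 2 v \left(- \frac{1}{5}\right) = - \frac{2 v}{5}$)
$p{\left(P,M \right)} = \left(-2 + P\right)^{2}$ ($p{\left(P,M \right)} = \left(P - 2\right)^{2} = \left(-2 + P\right)^{2}$)
$\frac{1}{p{\left(-5,6 \right)} 5 g{\left(-1 \right)}} = \frac{1}{\left(-2 - 5\right)^{2} \cdot 5 \left(\left(- \frac{2}{5}\right) \left(-1\right)\right)} = \frac{1}{\left(-7\right)^{2} \cdot 5 \cdot \frac{2}{5}} = \frac{1}{49 \cdot 5 \cdot \frac{2}{5}} = \frac{1}{245 \cdot \frac{2}{5}} = \frac{1}{98}$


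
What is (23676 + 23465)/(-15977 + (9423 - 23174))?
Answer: -47141/29728 ≈ -1.5857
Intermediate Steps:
(23676 + 23465)/(-15977 + (9423 - 23174)) = 47141/(-15977 - 13751) = 47141/(-29728) = 47141*(-1/29728) = -47141/29728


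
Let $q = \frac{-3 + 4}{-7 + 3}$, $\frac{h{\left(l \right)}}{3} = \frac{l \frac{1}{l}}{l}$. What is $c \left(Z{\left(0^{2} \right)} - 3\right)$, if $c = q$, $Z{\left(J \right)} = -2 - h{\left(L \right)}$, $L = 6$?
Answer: $\frac{11}{8} \approx 1.375$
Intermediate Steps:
$h{\left(l \right)} = \frac{3}{l}$ ($h{\left(l \right)} = 3 \frac{l \frac{1}{l}}{l} = 3 \cdot 1 \frac{1}{l} = \frac{3}{l}$)
$q = - \frac{1}{4}$ ($q = 1 \frac{1}{-4} = 1 \left(- \frac{1}{4}\right) = - \frac{1}{4} \approx -0.25$)
$Z{\left(J \right)} = - \frac{5}{2}$ ($Z{\left(J \right)} = -2 - \frac{3}{6} = -2 - 3 \cdot \frac{1}{6} = -2 - \frac{1}{2} = - \frac{5}{2}$)
$c = - \frac{1}{4} \approx -0.25$
$c \left(Z{\left(0^{2} \right)} - 3\right) = - \frac{- \frac{5}{2} - 3}{4} = \left(- \frac{1}{4}\right) \left(- \frac{11}{2}\right) = \frac{11}{8}$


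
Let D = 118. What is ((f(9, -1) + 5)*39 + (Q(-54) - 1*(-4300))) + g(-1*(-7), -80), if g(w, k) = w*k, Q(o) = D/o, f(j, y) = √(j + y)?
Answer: 106186/27 + 78*√2 ≈ 4043.1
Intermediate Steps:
Q(o) = 118/o
g(w, k) = k*w
((f(9, -1) + 5)*39 + (Q(-54) - 1*(-4300))) + g(-1*(-7), -80) = ((√(9 - 1) + 5)*39 + (118/(-54) - 1*(-4300))) - (-80)*(-7) = ((√8 + 5)*39 + (118*(-1/54) + 4300)) - 80*7 = ((2*√2 + 5)*39 + (-59/27 + 4300)) - 560 = ((5 + 2*√2)*39 + 116041/27) - 560 = ((195 + 78*√2) + 116041/27) - 560 = (121306/27 + 78*√2) - 560 = 106186/27 + 78*√2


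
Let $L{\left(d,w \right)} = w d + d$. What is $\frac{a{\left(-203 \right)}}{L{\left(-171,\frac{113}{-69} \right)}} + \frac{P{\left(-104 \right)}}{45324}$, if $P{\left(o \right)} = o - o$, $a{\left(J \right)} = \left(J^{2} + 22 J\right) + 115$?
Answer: $\frac{141289}{418} \approx 338.01$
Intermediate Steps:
$L{\left(d,w \right)} = d + d w$ ($L{\left(d,w \right)} = d w + d = d + d w$)
$a{\left(J \right)} = 115 + J^{2} + 22 J$
$P{\left(o \right)} = 0$
$\frac{a{\left(-203 \right)}}{L{\left(-171,\frac{113}{-69} \right)}} + \frac{P{\left(-104 \right)}}{45324} = \frac{115 + \left(-203\right)^{2} + 22 \left(-203\right)}{\left(-171\right) \left(1 + \frac{113}{-69}\right)} + \frac{0}{45324} = \frac{115 + 41209 - 4466}{\left(-171\right) \left(1 + 113 \left(- \frac{1}{69}\right)\right)} + 0 \cdot \frac{1}{45324} = \frac{36858}{\left(-171\right) \left(1 - \frac{113}{69}\right)} + 0 = \frac{36858}{\left(-171\right) \left(- \frac{44}{69}\right)} + 0 = \frac{36858}{\frac{2508}{23}} + 0 = 36858 \cdot \frac{23}{2508} + 0 = \frac{141289}{418} + 0 = \frac{141289}{418}$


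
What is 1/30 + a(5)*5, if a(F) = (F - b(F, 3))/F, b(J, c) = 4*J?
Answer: -449/30 ≈ -14.967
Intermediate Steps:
a(F) = -3 (a(F) = (F - 4*F)/F = (-3*F)/F = -3)
1/30 + a(5)*5 = 1/30 - 3*5 = 1/30 - 15 = -449/30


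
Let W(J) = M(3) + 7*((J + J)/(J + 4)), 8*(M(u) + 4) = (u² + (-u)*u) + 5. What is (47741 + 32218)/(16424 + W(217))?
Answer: 47122504/9685323 ≈ 4.8653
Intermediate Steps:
M(u) = -27/8 (M(u) = -4 + ((u² + (-u)*u) + 5)/8 = -4 + ((u² - u²) + 5)/8 = -4 + (0 + 5)/8 = -4 + (⅛)*5 = -4 + 5/8 = -27/8)
W(J) = -27/8 + 14*J/(4 + J) (W(J) = -27/8 + 7*((J + J)/(J + 4)) = -27/8 + 7*((2*J)/(4 + J)) = -27/8 + 7*(2*J/(4 + J)) = -27/8 + 14*J/(4 + J))
(47741 + 32218)/(16424 + W(217)) = (47741 + 32218)/(16424 + (-108 + 85*217)/(8*(4 + 217))) = 79959/(16424 + (⅛)*(-108 + 18445)/221) = 79959/(16424 + (⅛)*(1/221)*18337) = 79959/(16424 + 18337/1768) = 79959/(29055969/1768) = 79959*(1768/29055969) = 47122504/9685323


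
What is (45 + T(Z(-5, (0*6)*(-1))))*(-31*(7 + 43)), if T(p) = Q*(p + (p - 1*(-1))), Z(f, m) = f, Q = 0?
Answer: -69750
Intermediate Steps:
T(p) = 0 (T(p) = 0*(p + (p - 1*(-1))) = 0*(p + (p + 1)) = 0*(p + (1 + p)) = 0*(1 + 2*p) = 0)
(45 + T(Z(-5, (0*6)*(-1))))*(-31*(7 + 43)) = (45 + 0)*(-31*(7 + 43)) = 45*(-31*50) = 45*(-1550) = -69750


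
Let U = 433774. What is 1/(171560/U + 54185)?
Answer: 216887/11752107875 ≈ 1.8455e-5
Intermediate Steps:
1/(171560/U + 54185) = 1/(171560/433774 + 54185) = 1/(171560*(1/433774) + 54185) = 1/(85780/216887 + 54185) = 1/(11752107875/216887) = 216887/11752107875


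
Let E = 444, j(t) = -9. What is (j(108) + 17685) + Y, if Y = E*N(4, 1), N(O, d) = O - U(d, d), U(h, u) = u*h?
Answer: 19008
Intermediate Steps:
U(h, u) = h*u
N(O, d) = O - d² (N(O, d) = O - d*d = O - d²)
Y = 1332 (Y = 444*(4 - 1*1²) = 444*(4 - 1*1) = 444*(4 - 1) = 444*3 = 1332)
(j(108) + 17685) + Y = (-9 + 17685) + 1332 = 17676 + 1332 = 19008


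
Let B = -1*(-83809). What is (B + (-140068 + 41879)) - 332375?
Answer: -346755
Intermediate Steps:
B = 83809
(B + (-140068 + 41879)) - 332375 = (83809 + (-140068 + 41879)) - 332375 = (83809 - 98189) - 332375 = -14380 - 332375 = -346755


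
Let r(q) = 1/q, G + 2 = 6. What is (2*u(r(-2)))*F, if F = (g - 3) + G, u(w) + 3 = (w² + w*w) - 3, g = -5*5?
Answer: 264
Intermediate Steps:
G = 4 (G = -2 + 6 = 4)
g = -25
u(w) = -6 + 2*w² (u(w) = -3 + ((w² + w*w) - 3) = -3 + ((w² + w²) - 3) = -3 + (2*w² - 3) = -3 + (-3 + 2*w²) = -6 + 2*w²)
F = -24 (F = (-25 - 3) + 4 = -28 + 4 = -24)
(2*u(r(-2)))*F = (2*(-6 + 2*(1/(-2))²))*(-24) = (2*(-6 + 2*(-½)²))*(-24) = (2*(-6 + 2*(¼)))*(-24) = (2*(-6 + ½))*(-24) = (2*(-11/2))*(-24) = -11*(-24) = 264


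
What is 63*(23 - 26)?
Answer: -189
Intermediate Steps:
63*(23 - 26) = 63*(-3) = -189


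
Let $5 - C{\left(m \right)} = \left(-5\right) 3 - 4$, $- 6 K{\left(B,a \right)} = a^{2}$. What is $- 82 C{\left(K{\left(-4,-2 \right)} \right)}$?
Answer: $-1968$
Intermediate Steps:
$K{\left(B,a \right)} = - \frac{a^{2}}{6}$
$C{\left(m \right)} = 24$ ($C{\left(m \right)} = 5 - \left(\left(-5\right) 3 - 4\right) = 5 - \left(-15 - 4\right) = 5 - -19 = 5 + 19 = 24$)
$- 82 C{\left(K{\left(-4,-2 \right)} \right)} = \left(-82\right) 24 = -1968$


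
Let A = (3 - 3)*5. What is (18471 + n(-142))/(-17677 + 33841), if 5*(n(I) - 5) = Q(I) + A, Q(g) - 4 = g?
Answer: 46121/40410 ≈ 1.1413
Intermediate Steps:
Q(g) = 4 + g
A = 0 (A = 0*5 = 0)
n(I) = 29/5 + I/5 (n(I) = 5 + ((4 + I) + 0)/5 = 5 + (4 + I)/5 = 5 + (4/5 + I/5) = 29/5 + I/5)
(18471 + n(-142))/(-17677 + 33841) = (18471 + (29/5 + (1/5)*(-142)))/(-17677 + 33841) = (18471 + (29/5 - 142/5))/16164 = (18471 - 113/5)*(1/16164) = (92242/5)*(1/16164) = 46121/40410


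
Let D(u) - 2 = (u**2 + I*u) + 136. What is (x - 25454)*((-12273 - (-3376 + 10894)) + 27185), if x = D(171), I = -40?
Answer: -21553510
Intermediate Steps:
D(u) = 138 + u**2 - 40*u (D(u) = 2 + ((u**2 - 40*u) + 136) = 2 + (136 + u**2 - 40*u) = 138 + u**2 - 40*u)
x = 22539 (x = 138 + 171**2 - 40*171 = 138 + 29241 - 6840 = 22539)
(x - 25454)*((-12273 - (-3376 + 10894)) + 27185) = (22539 - 25454)*((-12273 - (-3376 + 10894)) + 27185) = -2915*((-12273 - 1*7518) + 27185) = -2915*((-12273 - 7518) + 27185) = -2915*(-19791 + 27185) = -2915*7394 = -21553510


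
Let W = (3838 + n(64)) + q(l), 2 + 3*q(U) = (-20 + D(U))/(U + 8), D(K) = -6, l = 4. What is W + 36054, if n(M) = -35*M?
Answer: 677711/18 ≈ 37651.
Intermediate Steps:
q(U) = -⅔ - 26/(3*(8 + U)) (q(U) = -⅔ + ((-20 - 6)/(U + 8))/3 = -⅔ + (-26/(8 + U))/3 = -⅔ - 26/(3*(8 + U)))
W = 28739/18 (W = (3838 - 35*64) + 2*(-21 - 1*4)/(3*(8 + 4)) = (3838 - 2240) + (⅔)*(-21 - 4)/12 = 1598 + (⅔)*(1/12)*(-25) = 1598 - 25/18 = 28739/18 ≈ 1596.6)
W + 36054 = 28739/18 + 36054 = 677711/18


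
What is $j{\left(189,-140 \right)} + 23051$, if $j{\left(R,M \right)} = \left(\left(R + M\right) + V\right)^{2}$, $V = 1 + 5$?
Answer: $26076$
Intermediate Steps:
$V = 6$
$j{\left(R,M \right)} = \left(6 + M + R\right)^{2}$ ($j{\left(R,M \right)} = \left(\left(R + M\right) + 6\right)^{2} = \left(\left(M + R\right) + 6\right)^{2} = \left(6 + M + R\right)^{2}$)
$j{\left(189,-140 \right)} + 23051 = \left(6 - 140 + 189\right)^{2} + 23051 = 55^{2} + 23051 = 3025 + 23051 = 26076$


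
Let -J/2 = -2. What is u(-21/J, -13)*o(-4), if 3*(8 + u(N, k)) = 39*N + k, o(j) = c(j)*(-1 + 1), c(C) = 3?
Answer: 0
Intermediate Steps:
J = 4 (J = -2*(-2) = 4)
o(j) = 0 (o(j) = 3*(-1 + 1) = 3*0 = 0)
u(N, k) = -8 + 13*N + k/3 (u(N, k) = -8 + (39*N + k)/3 = -8 + (k + 39*N)/3 = -8 + (13*N + k/3) = -8 + 13*N + k/3)
u(-21/J, -13)*o(-4) = (-8 + 13*(-21/4) + (1/3)*(-13))*0 = (-8 + 13*(-21*1/4) - 13/3)*0 = (-8 + 13*(-21/4) - 13/3)*0 = (-8 - 273/4 - 13/3)*0 = -967/12*0 = 0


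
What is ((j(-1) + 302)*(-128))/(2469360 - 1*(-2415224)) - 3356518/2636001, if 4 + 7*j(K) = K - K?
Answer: -14434786247458/11266297270011 ≈ -1.2812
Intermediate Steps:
j(K) = -4/7 (j(K) = -4/7 + (K - K)/7 = -4/7 + (1/7)*0 = -4/7 + 0 = -4/7)
((j(-1) + 302)*(-128))/(2469360 - 1*(-2415224)) - 3356518/2636001 = ((-4/7 + 302)*(-128))/(2469360 - 1*(-2415224)) - 3356518/2636001 = ((2110/7)*(-128))/(2469360 + 2415224) - 3356518*1/2636001 = -270080/7/4884584 - 3356518/2636001 = -270080/7*1/4884584 - 3356518/2636001 = -33760/4274011 - 3356518/2636001 = -14434786247458/11266297270011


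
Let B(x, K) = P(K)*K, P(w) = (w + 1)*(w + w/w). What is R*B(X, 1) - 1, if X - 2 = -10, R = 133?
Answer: 531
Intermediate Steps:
X = -8 (X = 2 - 10 = -8)
P(w) = (1 + w)² (P(w) = (1 + w)*(w + 1) = (1 + w)*(1 + w) = (1 + w)²)
B(x, K) = K*(1 + K² + 2*K) (B(x, K) = (1 + K² + 2*K)*K = K*(1 + K² + 2*K))
R*B(X, 1) - 1 = 133*(1*(1 + 1² + 2*1)) - 1 = 133*(1*(1 + 1 + 2)) - 1 = 133*(1*4) - 1 = 133*4 - 1 = 532 - 1 = 531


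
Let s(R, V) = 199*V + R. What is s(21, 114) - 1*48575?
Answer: -25868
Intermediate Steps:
s(R, V) = R + 199*V
s(21, 114) - 1*48575 = (21 + 199*114) - 1*48575 = (21 + 22686) - 48575 = 22707 - 48575 = -25868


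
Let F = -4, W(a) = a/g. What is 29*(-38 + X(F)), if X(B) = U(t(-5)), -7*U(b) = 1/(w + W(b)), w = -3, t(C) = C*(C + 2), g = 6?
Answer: -7656/7 ≈ -1093.7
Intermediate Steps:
W(a) = a/6
t(C) = C*(2 + C)
U(b) = -1/(7*(-3 + b/6))
X(B) = 2/7 (X(B) = -6/(-126 + 7*(-5*(2 - 5))) = -6/(-126 + 7*(-5*(-3))) = -6/(-126 + 7*15) = -6/(-126 + 105) = -6/(-21) = -6*(-1/21) = 2/7)
29*(-38 + X(F)) = 29*(-38 + 2/7) = 29*(-264/7) = -7656/7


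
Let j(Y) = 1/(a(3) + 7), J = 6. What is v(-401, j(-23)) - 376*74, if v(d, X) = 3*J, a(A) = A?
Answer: -27806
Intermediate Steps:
j(Y) = 1/10 (j(Y) = 1/(3 + 7) = 1/10)
v(d, X) = 18 (v(d, X) = 3*6 = 18)
v(-401, j(-23)) - 376*74 = 18 - 376*74 = 18 - 27824 = -27806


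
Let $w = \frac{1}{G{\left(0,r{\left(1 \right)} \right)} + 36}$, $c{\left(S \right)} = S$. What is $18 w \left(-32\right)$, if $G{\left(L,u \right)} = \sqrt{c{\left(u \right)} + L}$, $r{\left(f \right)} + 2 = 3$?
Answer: $- \frac{576}{37} \approx -15.568$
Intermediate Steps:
$r{\left(f \right)} = 1$ ($r{\left(f \right)} = -2 + 3 = 1$)
$G{\left(L,u \right)} = \sqrt{L + u}$ ($G{\left(L,u \right)} = \sqrt{u + L} = \sqrt{L + u}$)
$w = \frac{1}{37}$ ($w = \frac{1}{\sqrt{0 + 1} + 36} = \frac{1}{\sqrt{1} + 36} = \frac{1}{1 + 36} = \frac{1}{37} \approx 0.027027$)
$18 w \left(-32\right) = 18 \cdot \frac{1}{37} \left(-32\right) = \frac{18}{37} \left(-32\right) = - \frac{576}{37}$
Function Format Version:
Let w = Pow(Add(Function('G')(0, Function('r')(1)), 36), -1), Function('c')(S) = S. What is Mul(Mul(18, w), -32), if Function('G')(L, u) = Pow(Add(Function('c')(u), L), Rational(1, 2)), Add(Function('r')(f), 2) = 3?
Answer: Rational(-576, 37) ≈ -15.568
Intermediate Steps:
Function('r')(f) = 1 (Function('r')(f) = Add(-2, 3) = 1)
Function('G')(L, u) = Pow(Add(L, u), Rational(1, 2)) (Function('G')(L, u) = Pow(Add(u, L), Rational(1, 2)) = Pow(Add(L, u), Rational(1, 2)))
w = Rational(1, 37) (w = Pow(Add(Pow(Add(0, 1), Rational(1, 2)), 36), -1) = Pow(Add(Pow(1, Rational(1, 2)), 36), -1) = Pow(Add(1, 36), -1) = Pow(37, -1) = Rational(1, 37) ≈ 0.027027)
Mul(Mul(18, w), -32) = Mul(Mul(18, Rational(1, 37)), -32) = Mul(Rational(18, 37), -32) = Rational(-576, 37)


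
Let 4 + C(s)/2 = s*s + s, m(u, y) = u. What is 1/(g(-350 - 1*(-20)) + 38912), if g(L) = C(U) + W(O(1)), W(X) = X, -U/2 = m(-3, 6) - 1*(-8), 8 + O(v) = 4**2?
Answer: 1/39092 ≈ 2.5581e-5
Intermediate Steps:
O(v) = 8 (O(v) = -8 + 4**2 = -8 + 16 = 8)
U = -10 (U = -2*(-3 - 1*(-8)) = -2*(-3 + 8) = -2*5 = -10)
C(s) = -8 + 2*s + 2*s**2 (C(s) = -8 + 2*(s*s + s) = -8 + 2*(s**2 + s) = -8 + 2*(s + s**2) = -8 + (2*s + 2*s**2) = -8 + 2*s + 2*s**2)
g(L) = 180 (g(L) = (-8 + 2*(-10) + 2*(-10)**2) + 8 = (-8 - 20 + 2*100) + 8 = (-8 - 20 + 200) + 8 = 172 + 8 = 180)
1/(g(-350 - 1*(-20)) + 38912) = 1/(180 + 38912) = 1/39092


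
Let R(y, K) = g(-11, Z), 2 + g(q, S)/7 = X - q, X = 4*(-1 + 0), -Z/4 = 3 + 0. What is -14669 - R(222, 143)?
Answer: -14704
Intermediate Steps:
Z = -12 (Z = -4*(3 + 0) = -4*3 = -12)
X = -4 (X = 4*(-1) = -4)
g(q, S) = -42 - 7*q (g(q, S) = -14 + 7*(-4 - q) = -14 + (-28 - 7*q) = -42 - 7*q)
R(y, K) = 35 (R(y, K) = -42 - 7*(-11) = -42 + 77 = 35)
-14669 - R(222, 143) = -14669 - 1*35 = -14669 - 35 = -14704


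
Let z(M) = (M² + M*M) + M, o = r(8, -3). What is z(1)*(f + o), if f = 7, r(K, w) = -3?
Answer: 12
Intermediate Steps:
o = -3
z(M) = M + 2*M² (z(M) = (M² + M²) + M = 2*M² + M = M + 2*M²)
z(1)*(f + o) = (1*(1 + 2*1))*(7 - 3) = (1*(1 + 2))*4 = (1*3)*4 = 3*4 = 12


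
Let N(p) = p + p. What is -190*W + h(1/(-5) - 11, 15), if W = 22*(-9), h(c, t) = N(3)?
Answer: 37626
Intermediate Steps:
N(p) = 2*p
h(c, t) = 6 (h(c, t) = 2*3 = 6)
W = -198
-190*W + h(1/(-5) - 11, 15) = -190*(-198) + 6 = 37620 + 6 = 37626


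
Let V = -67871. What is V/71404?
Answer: -67871/71404 ≈ -0.95052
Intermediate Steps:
V/71404 = -67871/71404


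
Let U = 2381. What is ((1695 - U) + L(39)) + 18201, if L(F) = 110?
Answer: 17625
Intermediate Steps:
((1695 - U) + L(39)) + 18201 = ((1695 - 1*2381) + 110) + 18201 = ((1695 - 2381) + 110) + 18201 = (-686 + 110) + 18201 = -576 + 18201 = 17625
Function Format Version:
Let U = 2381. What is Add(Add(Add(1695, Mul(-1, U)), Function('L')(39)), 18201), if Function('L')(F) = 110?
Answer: 17625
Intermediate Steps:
Add(Add(Add(1695, Mul(-1, U)), Function('L')(39)), 18201) = Add(Add(Add(1695, Mul(-1, 2381)), 110), 18201) = Add(Add(Add(1695, -2381), 110), 18201) = Add(Add(-686, 110), 18201) = Add(-576, 18201) = 17625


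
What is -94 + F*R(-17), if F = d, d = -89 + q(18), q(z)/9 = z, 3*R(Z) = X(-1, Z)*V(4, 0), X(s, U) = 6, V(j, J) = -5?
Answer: -824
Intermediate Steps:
R(Z) = -10 (R(Z) = (6*(-5))/3 = (1/3)*(-30) = -10)
q(z) = 9*z
d = 73 (d = -89 + 9*18 = -89 + 162 = 73)
F = 73
-94 + F*R(-17) = -94 + 73*(-10) = -94 - 730 = -824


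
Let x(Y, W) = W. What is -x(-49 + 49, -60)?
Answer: 60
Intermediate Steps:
-x(-49 + 49, -60) = -1*(-60) = 60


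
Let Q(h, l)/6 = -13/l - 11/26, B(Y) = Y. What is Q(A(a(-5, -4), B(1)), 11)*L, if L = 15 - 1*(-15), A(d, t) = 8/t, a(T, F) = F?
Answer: -41310/143 ≈ -288.88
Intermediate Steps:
Q(h, l) = -33/13 - 78/l (Q(h, l) = 6*(-13/l - 11/26) = 6*(-11/26 - 13/l) = -33/13 - 78/l)
L = 30 (L = 15 + 15 = 30)
Q(A(a(-5, -4), B(1)), 11)*L = (-33/13 - 78/11)*30 = -1377/143*30 = -41310/143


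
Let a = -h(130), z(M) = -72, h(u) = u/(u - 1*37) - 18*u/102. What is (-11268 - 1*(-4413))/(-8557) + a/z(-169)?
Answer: 122216735/243515106 ≈ 0.50189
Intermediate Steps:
h(u) = -3*u/17 + u/(-37 + u) (h(u) = u/(u - 37) - 18*u*(1/102) = u/(-37 + u) - 3*u/17 = -3*u/17 + u/(-37 + u))
a = 34060/1581 (a = -130*(128 - 3*130)/(17*(-37 + 130)) = -130*(128 - 390)/(17*93) = -130*(-262)/(17*93) = -1*(-34060/1581) = 34060/1581 ≈ 21.543)
(-11268 - 1*(-4413))/(-8557) + a/z(-169) = (-11268 - 1*(-4413))/(-8557) + (34060/1581)/(-72) = (-11268 + 4413)*(-1/8557) + (34060/1581)*(-1/72) = -6855*(-1/8557) - 8515/28458 = 6855/8557 - 8515/28458 = 122216735/243515106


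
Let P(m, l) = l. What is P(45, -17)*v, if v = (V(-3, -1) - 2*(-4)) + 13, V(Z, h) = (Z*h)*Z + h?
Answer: -187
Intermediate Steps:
V(Z, h) = h + h*Z² (V(Z, h) = h*Z² + h = h + h*Z²)
v = 11 (v = (-(1 + (-3)²) - 2*(-4)) + 13 = (-(1 + 9) + 8) + 13 = (-1*10 + 8) + 13 = (-10 + 8) + 13 = -2 + 13 = 11)
P(45, -17)*v = -17*11 = -187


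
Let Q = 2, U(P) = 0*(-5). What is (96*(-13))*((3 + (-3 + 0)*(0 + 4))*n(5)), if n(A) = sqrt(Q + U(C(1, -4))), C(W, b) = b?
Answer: 11232*sqrt(2) ≈ 15884.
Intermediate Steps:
U(P) = 0
n(A) = sqrt(2) (n(A) = sqrt(2 + 0) = sqrt(2))
(96*(-13))*((3 + (-3 + 0)*(0 + 4))*n(5)) = (96*(-13))*((3 + (-3 + 0)*(0 + 4))*sqrt(2)) = -1248*(3 - 3*4)*sqrt(2) = -1248*(3 - 12)*sqrt(2) = -(-11232)*sqrt(2) = 11232*sqrt(2)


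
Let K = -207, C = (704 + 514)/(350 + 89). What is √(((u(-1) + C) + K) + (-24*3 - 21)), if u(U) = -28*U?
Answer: I*√51885410/439 ≈ 16.408*I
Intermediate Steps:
C = 1218/439 ≈ 2.7745
√(((u(-1) + C) + K) + (-24*3 - 21)) = √(((-28*(-1) + 1218/439) - 207) + (-24*3 - 21)) = √(((28 + 1218/439) - 207) + (-72 - 21)) = √((13510/439 - 207) - 93) = √(-77363/439 - 93) = √(-118190/439) = I*√51885410/439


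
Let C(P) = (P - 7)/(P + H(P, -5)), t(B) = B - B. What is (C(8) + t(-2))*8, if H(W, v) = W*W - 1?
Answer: 8/71 ≈ 0.11268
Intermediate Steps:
H(W, v) = -1 + W**2 (H(W, v) = W**2 - 1 = -1 + W**2)
t(B) = 0
C(P) = (-7 + P)/(-1 + P + P**2) (C(P) = (P - 7)/(P + (-1 + P**2)) = (-7 + P)/(-1 + P + P**2))
(C(8) + t(-2))*8 = ((-7 + 8)/(-1 + 8 + 8**2) + 0)*8 = (1/(-1 + 8 + 64) + 0)*8 = (1/71 + 0)*8 = (1/71)*8 = 8/71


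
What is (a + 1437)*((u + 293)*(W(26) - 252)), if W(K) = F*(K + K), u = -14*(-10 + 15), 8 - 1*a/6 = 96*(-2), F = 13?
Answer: 249333624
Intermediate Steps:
a = 1200 (a = 48 - 576*(-2) = 48 - 6*(-192) = 48 + 1152 = 1200)
u = -70 (u = -14*5 = -70)
W(K) = 26*K (W(K) = 13*(K + K) = 13*(2*K) = 26*K)
(a + 1437)*((u + 293)*(W(26) - 252)) = (1200 + 1437)*((-70 + 293)*(26*26 - 252)) = 2637*(223*(676 - 252)) = 2637*(223*424) = 2637*94552 = 249333624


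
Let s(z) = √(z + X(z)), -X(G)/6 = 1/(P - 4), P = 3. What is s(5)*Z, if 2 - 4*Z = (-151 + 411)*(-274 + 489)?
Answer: -27949*√11/2 ≈ -46348.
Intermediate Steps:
Z = -27949/2 (Z = ½ - (-151 + 411)*(-274 + 489)/4 = ½ - 65*215 = ½ - ¼*55900 = ½ - 13975 = -27949/2 ≈ -13975.)
X(G) = 6 (X(G) = -6/(3 - 4) = -6/(-1) = -6*(-1) = 6)
s(z) = √(6 + z) (s(z) = √(z + 6) = √(6 + z))
s(5)*Z = √(6 + 5)*(-27949/2) = √11*(-27949/2) = -27949*√11/2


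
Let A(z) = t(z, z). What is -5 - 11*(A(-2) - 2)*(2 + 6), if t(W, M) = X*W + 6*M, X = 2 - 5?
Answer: 699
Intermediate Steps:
X = -3
t(W, M) = -3*W + 6*M
A(z) = 3*z (A(z) = -3*z + 6*z = 3*z)
-5 - 11*(A(-2) - 2)*(2 + 6) = -5 - 11*(3*(-2) - 2)*(2 + 6) = -5 - 11*(-6 - 2)*8 = -5 - (-88)*8 = -5 - 11*(-64) = -5 + 704 = 699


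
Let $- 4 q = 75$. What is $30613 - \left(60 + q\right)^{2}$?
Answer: $\frac{462583}{16} \approx 28911.0$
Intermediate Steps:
$q = - \frac{75}{4}$ ($q = \left(- \frac{1}{4}\right) 75 = - \frac{75}{4} \approx -18.75$)
$30613 - \left(60 + q\right)^{2} = 30613 - \left(60 - \frac{75}{4}\right)^{2} = 30613 - \left(\frac{165}{4}\right)^{2} = 30613 - \frac{27225}{16} = \frac{462583}{16}$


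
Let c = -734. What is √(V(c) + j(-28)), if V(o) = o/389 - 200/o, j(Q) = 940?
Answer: √19125493988146/142763 ≈ 30.633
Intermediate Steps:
V(o) = -200/o + o/389 (V(o) = o*(1/389) - 200/o = o/389 - 200/o = -200/o + o/389)
√(V(c) + j(-28)) = √((-200/(-734) + (1/389)*(-734)) + 940) = √((-200*(-1/734) - 734/389) + 940) = √((100/367 - 734/389) + 940) = √(-230478/142763 + 940) = √(133966742/142763) = √19125493988146/142763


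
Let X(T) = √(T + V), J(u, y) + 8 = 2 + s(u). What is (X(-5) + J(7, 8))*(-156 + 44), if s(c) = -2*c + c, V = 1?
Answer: 1456 - 224*I ≈ 1456.0 - 224.0*I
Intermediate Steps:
s(c) = -c
J(u, y) = -6 - u (J(u, y) = -8 + (2 - u) = -6 - u)
X(T) = √(1 + T) (X(T) = √(T + 1) = √(1 + T))
(X(-5) + J(7, 8))*(-156 + 44) = (√(1 - 5) + (-6 - 1*7))*(-156 + 44) = (√(-4) + (-6 - 7))*(-112) = (2*I - 13)*(-112) = (-13 + 2*I)*(-112) = 1456 - 224*I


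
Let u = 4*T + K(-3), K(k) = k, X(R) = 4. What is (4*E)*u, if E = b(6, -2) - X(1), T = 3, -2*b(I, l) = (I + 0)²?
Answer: -792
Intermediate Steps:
b(I, l) = -I²/2 (b(I, l) = -(I + 0)²/2 = -I²/2)
u = 9 (u = 4*3 - 3 = 12 - 3 = 9)
E = -22 (E = -½*6² - 1*4 = -½*36 - 4 = -18 - 4 = -22)
(4*E)*u = (4*(-22))*9 = -88*9 = -792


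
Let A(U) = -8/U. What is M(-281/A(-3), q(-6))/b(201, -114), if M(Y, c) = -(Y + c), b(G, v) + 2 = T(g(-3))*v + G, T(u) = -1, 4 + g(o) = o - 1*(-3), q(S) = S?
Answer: 891/2504 ≈ 0.35583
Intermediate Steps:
g(o) = -1 + o (g(o) = -4 + (o - 1*(-3)) = -4 + (o + 3) = -4 + (3 + o) = -1 + o)
b(G, v) = -2 + G - v (b(G, v) = -2 + (-v + G) = -2 + (G - v) = -2 + G - v)
M(Y, c) = -Y - c
M(-281/A(-3), q(-6))/b(201, -114) = (-(-281)/((-8/(-3))) - 1*(-6))/(-2 + 201 - 1*(-114)) = (-(-281)/((-8*(-1/3))) + 6)/(-2 + 201 + 114) = (-(-281)/8/3 + 6)/313 = (-(-281)*3/8 + 6)*(1/313) = (-1*(-843/8) + 6)*(1/313) = (843/8 + 6)*(1/313) = (891/8)*(1/313) = 891/2504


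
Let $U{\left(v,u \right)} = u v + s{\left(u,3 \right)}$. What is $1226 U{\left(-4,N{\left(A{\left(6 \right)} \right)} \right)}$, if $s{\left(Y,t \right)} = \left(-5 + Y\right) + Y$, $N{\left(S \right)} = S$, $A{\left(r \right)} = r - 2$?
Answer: $-15938$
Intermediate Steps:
$A{\left(r \right)} = -2 + r$ ($A{\left(r \right)} = r - 2 = -2 + r$)
$s{\left(Y,t \right)} = -5 + 2 Y$
$U{\left(v,u \right)} = -5 + 2 u + u v$ ($U{\left(v,u \right)} = u v + \left(-5 + 2 u\right) = -5 + 2 u + u v$)
$1226 U{\left(-4,N{\left(A{\left(6 \right)} \right)} \right)} = 1226 \left(-5 + 2 \left(-2 + 6\right) + \left(-2 + 6\right) \left(-4\right)\right) = 1226 \left(-5 + 2 \cdot 4 + 4 \left(-4\right)\right) = 1226 \left(-5 + 8 - 16\right) = 1226 \left(-13\right) = -15938$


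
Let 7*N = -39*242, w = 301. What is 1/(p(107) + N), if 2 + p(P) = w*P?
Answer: 7/215997 ≈ 3.2408e-5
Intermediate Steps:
N = -9438/7 (N = (-39*242)/7 = (⅐)*(-9438) = -9438/7 ≈ -1348.3)
p(P) = -2 + 301*P
1/(p(107) + N) = 1/((-2 + 301*107) - 9438/7) = 1/((-2 + 32207) - 9438/7) = 1/(32205 - 9438/7) = 1/(215997/7) = 7/215997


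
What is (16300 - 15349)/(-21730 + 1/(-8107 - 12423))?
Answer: -19524030/446116901 ≈ -0.043764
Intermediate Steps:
(16300 - 15349)/(-21730 + 1/(-8107 - 12423)) = 951/(-21730 + 1/(-20530)) = 951/(-21730 - 1/20530) = 951/(-446116901/20530) = 951*(-20530/446116901) = -19524030/446116901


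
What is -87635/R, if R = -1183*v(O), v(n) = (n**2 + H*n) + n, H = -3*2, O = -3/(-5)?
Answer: -2190875/78078 ≈ -28.060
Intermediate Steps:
O = 3/5 (O = -3*(-1/5) = 3/5 ≈ 0.60000)
H = -6
v(n) = n**2 - 5*n (v(n) = (n**2 - 6*n) + n = n**2 - 5*n)
R = 78078/25 (R = -3549*(-5 + 3/5)/5 = -3549*(-22)/(5*5) = -1183*(-66/25) = 78078/25 ≈ 3123.1)
-87635/R = -87635/78078/25 = -87635*25/78078 = -2190875/78078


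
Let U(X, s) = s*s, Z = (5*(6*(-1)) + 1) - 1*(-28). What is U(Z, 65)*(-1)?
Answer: -4225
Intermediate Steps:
Z = -1 (Z = (5*(-6) + 1) + 28 = (-30 + 1) + 28 = -29 + 28 = -1)
U(X, s) = s**2
U(Z, 65)*(-1) = 65**2*(-1) = 4225*(-1) = -4225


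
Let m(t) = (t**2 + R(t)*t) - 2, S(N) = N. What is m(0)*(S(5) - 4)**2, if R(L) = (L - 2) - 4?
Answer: -2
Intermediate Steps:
R(L) = -6 + L (R(L) = (-2 + L) - 4 = -6 + L)
m(t) = -2 + t**2 + t*(-6 + t) (m(t) = (t**2 + (-6 + t)*t) - 2 = (t**2 + t*(-6 + t)) - 2 = -2 + t**2 + t*(-6 + t))
m(0)*(S(5) - 4)**2 = (-2 + 0**2 + 0*(-6 + 0))*(5 - 4)**2 = (-2 + 0 + 0*(-6))*1**2 = (-2 + 0 + 0)*1 = -2*1 = -2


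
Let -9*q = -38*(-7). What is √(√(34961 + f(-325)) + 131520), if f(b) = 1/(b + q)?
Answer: √(1339199901120 + 3191*√355989689522)/3191 ≈ 362.91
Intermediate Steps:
q = -266/9 (q = -(-38)*(-7)/9 = -⅑*266 = -266/9 ≈ -29.556)
f(b) = 1/(-266/9 + b) (f(b) = 1/(b - 266/9) = 1/(-266/9 + b))
√(√(34961 + f(-325)) + 131520) = √(√(34961 + 9/(-266 + 9*(-325))) + 131520) = √(√(34961 + 9/(-266 - 2925)) + 131520) = √(√(34961 + 9/(-3191)) + 131520) = √(√(34961 + 9*(-1/3191)) + 131520) = √(√(34961 - 9/3191) + 131520) = √(√(111560542/3191) + 131520) = √(√355989689522/3191 + 131520) = √(131520 + √355989689522/3191)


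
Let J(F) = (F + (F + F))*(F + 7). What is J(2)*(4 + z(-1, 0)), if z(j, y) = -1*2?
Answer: 108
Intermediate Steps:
J(F) = 3*F*(7 + F) (J(F) = (F + 2*F)*(7 + F) = (3*F)*(7 + F) = 3*F*(7 + F))
z(j, y) = -2
J(2)*(4 + z(-1, 0)) = (3*2*(7 + 2))*(4 - 2) = (3*2*9)*2 = 54*2 = 108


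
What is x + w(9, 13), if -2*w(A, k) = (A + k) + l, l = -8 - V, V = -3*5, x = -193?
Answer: -415/2 ≈ -207.50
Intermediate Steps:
V = -15
l = 7 (l = -8 - 1*(-15) = -8 + 15 = 7)
w(A, k) = -7/2 - A/2 - k/2 (w(A, k) = -((A + k) + 7)/2 = -(7 + A + k)/2 = -7/2 - A/2 - k/2)
x + w(9, 13) = -193 + (-7/2 - 1/2*9 - 1/2*13) = -193 + (-7/2 - 9/2 - 13/2) = -193 - 29/2 = -415/2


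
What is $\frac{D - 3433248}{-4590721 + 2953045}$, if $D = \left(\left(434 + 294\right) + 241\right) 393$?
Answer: $\frac{339159}{181964} \approx 1.8639$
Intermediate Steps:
$D = 380817$ ($D = \left(728 + 241\right) 393 = 969 \cdot 393 = 380817$)
$\frac{D - 3433248}{-4590721 + 2953045} = \frac{380817 - 3433248}{-4590721 + 2953045} = - \frac{3052431}{-1637676} = \left(-3052431\right) \left(- \frac{1}{1637676}\right) = \frac{339159}{181964}$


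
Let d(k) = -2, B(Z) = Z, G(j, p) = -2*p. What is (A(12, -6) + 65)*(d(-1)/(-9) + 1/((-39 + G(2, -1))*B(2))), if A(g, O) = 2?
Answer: 9313/666 ≈ 13.983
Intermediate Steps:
(A(12, -6) + 65)*(d(-1)/(-9) + 1/((-39 + G(2, -1))*B(2))) = (2 + 65)*(-2/(-9) + 1/(-39 - 2*(-1)*2)) = 67*(-2*(-1/9) + (1/2)/(-39 + 2)) = 67*(2/9 + (1/2)/(-37)) = 67*(2/9 - 1/37*1/2) = 67*(2/9 - 1/74) = 67*(139/666) = 9313/666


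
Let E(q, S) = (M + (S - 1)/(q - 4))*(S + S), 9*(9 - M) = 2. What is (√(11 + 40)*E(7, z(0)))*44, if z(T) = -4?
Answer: -22528*√51/9 ≈ -17876.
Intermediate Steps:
M = 79/9 (M = 9 - ⅑*2 = 9 - 2/9 = 79/9 ≈ 8.7778)
E(q, S) = 2*S*(79/9 + (-1 + S)/(-4 + q)) (E(q, S) = (79/9 + (S - 1)/(q - 4))*(S + S) = (79/9 + (-1 + S)/(-4 + q))*(2*S) = 2*S*(79/9 + (-1 + S)/(-4 + q)))
(√(11 + 40)*E(7, z(0)))*44 = (√(11 + 40)*((2/9)*(-4)*(-325 + 9*(-4) + 79*7)/(-4 + 7)))*44 = (√51*((2/9)*(-4)*(-325 - 36 + 553)/3))*44 = (√51*((2/9)*(-4)*(⅓)*192))*44 = (√51*(-512/9))*44 = -512*√51/9*44 = -22528*√51/9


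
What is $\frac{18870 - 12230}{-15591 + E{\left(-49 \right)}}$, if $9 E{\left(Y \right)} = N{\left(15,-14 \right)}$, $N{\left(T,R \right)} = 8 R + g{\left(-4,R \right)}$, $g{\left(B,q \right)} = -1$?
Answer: $- \frac{3735}{8777} \approx -0.42554$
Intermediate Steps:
$N{\left(T,R \right)} = -1 + 8 R$ ($N{\left(T,R \right)} = 8 R - 1 = -1 + 8 R$)
$E{\left(Y \right)} = - \frac{113}{9}$ ($E{\left(Y \right)} = \frac{-1 + 8 \left(-14\right)}{9} = \frac{-1 - 112}{9} = \frac{1}{9} \left(-113\right) = - \frac{113}{9}$)
$\frac{18870 - 12230}{-15591 + E{\left(-49 \right)}} = \frac{18870 - 12230}{-15591 - \frac{113}{9}} = \frac{6640}{- \frac{140432}{9}} = 6640 \left(- \frac{9}{140432}\right) = - \frac{3735}{8777}$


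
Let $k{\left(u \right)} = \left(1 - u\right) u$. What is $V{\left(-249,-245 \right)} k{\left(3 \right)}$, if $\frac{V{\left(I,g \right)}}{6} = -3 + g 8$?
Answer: $70668$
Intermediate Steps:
$V{\left(I,g \right)} = -18 + 48 g$ ($V{\left(I,g \right)} = 6 \left(-3 + g 8\right) = 6 \left(-3 + 8 g\right) = -18 + 48 g$)
$k{\left(u \right)} = u \left(1 - u\right)$
$V{\left(-249,-245 \right)} k{\left(3 \right)} = \left(-18 + 48 \left(-245\right)\right) 3 \left(1 - 3\right) = \left(-18 - 11760\right) 3 \left(1 - 3\right) = - 11778 \cdot 3 \left(-2\right) = \left(-11778\right) \left(-6\right) = 70668$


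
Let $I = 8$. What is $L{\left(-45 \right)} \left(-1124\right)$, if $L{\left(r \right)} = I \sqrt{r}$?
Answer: $- 26976 i \sqrt{5} \approx - 60320.0 i$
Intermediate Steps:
$L{\left(r \right)} = 8 \sqrt{r}$
$L{\left(-45 \right)} \left(-1124\right) = 8 \sqrt{-45} \left(-1124\right) = 8 \cdot 3 i \sqrt{5} \left(-1124\right) = 24 i \sqrt{5} \left(-1124\right) = - 26976 i \sqrt{5}$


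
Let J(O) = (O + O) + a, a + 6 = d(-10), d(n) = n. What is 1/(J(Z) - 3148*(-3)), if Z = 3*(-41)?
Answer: 1/9182 ≈ 0.00010891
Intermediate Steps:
a = -16 (a = -6 - 10 = -16)
Z = -123
J(O) = -16 + 2*O (J(O) = (O + O) - 16 = 2*O - 16 = -16 + 2*O)
1/(J(Z) - 3148*(-3)) = 1/((-16 + 2*(-123)) - 3148*(-3)) = 1/((-16 - 246) + 9444) = 1/(-262 + 9444) = 1/9182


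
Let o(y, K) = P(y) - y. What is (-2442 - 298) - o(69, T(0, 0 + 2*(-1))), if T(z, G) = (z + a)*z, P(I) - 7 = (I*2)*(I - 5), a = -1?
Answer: -11510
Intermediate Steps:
P(I) = 7 + 2*I*(-5 + I) (P(I) = 7 + (I*2)*(I - 5) = 7 + (2*I)*(-5 + I) = 7 + 2*I*(-5 + I))
T(z, G) = z*(-1 + z) (T(z, G) = (z - 1)*z = (-1 + z)*z = z*(-1 + z))
o(y, K) = 7 - 11*y + 2*y**2 (o(y, K) = (7 - 10*y + 2*y**2) - y = 7 - 11*y + 2*y**2)
(-2442 - 298) - o(69, T(0, 0 + 2*(-1))) = (-2442 - 298) - (7 - 11*69 + 2*69**2) = -2740 - (7 - 759 + 2*4761) = -2740 - (7 - 759 + 9522) = -2740 - 1*8770 = -2740 - 8770 = -11510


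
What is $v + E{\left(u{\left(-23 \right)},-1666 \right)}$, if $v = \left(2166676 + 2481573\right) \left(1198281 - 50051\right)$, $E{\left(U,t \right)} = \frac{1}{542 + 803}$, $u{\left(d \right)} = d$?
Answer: $\frac{7178613286768151}{1345} \approx 5.3373 \cdot 10^{12}$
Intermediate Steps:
$E{\left(U,t \right)} = \frac{1}{1345}$
$v = 5337258949270$ ($v = 4648249 \cdot 1148230 = 5337258949270$)
$v + E{\left(u{\left(-23 \right)},-1666 \right)} = 5337258949270 + \frac{1}{1345} = \frac{7178613286768151}{1345}$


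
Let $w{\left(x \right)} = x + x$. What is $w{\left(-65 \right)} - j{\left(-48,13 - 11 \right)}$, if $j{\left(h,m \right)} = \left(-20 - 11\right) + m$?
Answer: $-101$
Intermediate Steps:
$w{\left(x \right)} = 2 x$
$j{\left(h,m \right)} = -31 + m$
$w{\left(-65 \right)} - j{\left(-48,13 - 11 \right)} = 2 \left(-65\right) - \left(-31 + \left(13 - 11\right)\right) = -130 - \left(-31 + \left(13 - 11\right)\right) = -130 - \left(-31 + 2\right) = -130 - -29 = -130 + 29 = -101$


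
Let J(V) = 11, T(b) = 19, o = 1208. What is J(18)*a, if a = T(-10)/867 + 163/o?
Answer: 1807003/1047336 ≈ 1.7253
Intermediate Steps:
a = 164273/1047336 (a = 19/867 + 163/1208 = 164273/1047336 ≈ 0.15685)
J(18)*a = 11*(164273/1047336) = 1807003/1047336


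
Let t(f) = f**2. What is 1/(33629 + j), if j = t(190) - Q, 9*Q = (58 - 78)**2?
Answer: 9/627161 ≈ 1.4350e-5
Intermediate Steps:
Q = 400/9 (Q = (58 - 78)**2/9 = (1/9)*(-20)**2 = (1/9)*400 = 400/9 ≈ 44.444)
j = 324500/9 (j = 190**2 - 1*400/9 = 36100 - 400/9 = 324500/9 ≈ 36056.)
1/(33629 + j) = 1/(33629 + 324500/9) = 1/(627161/9) = 9/627161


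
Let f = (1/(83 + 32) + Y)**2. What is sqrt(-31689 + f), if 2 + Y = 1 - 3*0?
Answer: 3*I*sqrt(46563781)/115 ≈ 178.01*I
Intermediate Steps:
Y = -1 (Y = -2 + (1 - 3*0) = -2 + (1 + 0) = -2 + 1 = -1)
f = 12996/13225 (f = (1/(83 + 32) - 1)**2 = (1/115 - 1)**2 = (-114/115)**2 = 12996/13225 ≈ 0.98268)
sqrt(-31689 + f) = sqrt(-31689 + 12996/13225) = sqrt(-419074029/13225) = 3*I*sqrt(46563781)/115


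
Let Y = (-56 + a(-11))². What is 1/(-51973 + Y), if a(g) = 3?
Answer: -1/49164 ≈ -2.0340e-5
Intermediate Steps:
Y = 2809 (Y = (-56 + 3)² = (-53)² = 2809)
1/(-51973 + Y) = 1/(-51973 + 2809) = 1/(-49164) = -1/49164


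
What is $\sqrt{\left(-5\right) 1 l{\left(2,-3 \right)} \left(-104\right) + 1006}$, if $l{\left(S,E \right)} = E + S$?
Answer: $9 \sqrt{6} \approx 22.045$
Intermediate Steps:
$\sqrt{\left(-5\right) 1 l{\left(2,-3 \right)} \left(-104\right) + 1006} = \sqrt{\left(-5\right) 1 \left(-3 + 2\right) \left(-104\right) + 1006} = \sqrt{\left(-5\right) \left(-1\right) \left(-104\right) + 1006} = \sqrt{5 \left(-104\right) + 1006} = \sqrt{-520 + 1006} = \sqrt{486} = 9 \sqrt{6}$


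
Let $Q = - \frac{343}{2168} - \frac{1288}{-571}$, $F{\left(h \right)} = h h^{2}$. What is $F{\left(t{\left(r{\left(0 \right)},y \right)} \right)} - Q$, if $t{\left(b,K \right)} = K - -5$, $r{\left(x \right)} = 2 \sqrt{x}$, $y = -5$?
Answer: $- \frac{2596531}{1237928} \approx -2.0975$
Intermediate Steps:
$t{\left(b,K \right)} = 5 + K$ ($t{\left(b,K \right)} = K + 5 = 5 + K$)
$F{\left(h \right)} = h^{3}$
$Q = \frac{2596531}{1237928}$ ($Q = \left(-343\right) \frac{1}{2168} - - \frac{1288}{571} = - \frac{343}{2168} + \frac{1288}{571} = \frac{2596531}{1237928} \approx 2.0975$)
$F{\left(t{\left(r{\left(0 \right)},y \right)} \right)} - Q = \left(5 - 5\right)^{3} - \frac{2596531}{1237928} = 0^{3} - \frac{2596531}{1237928} = 0 - \frac{2596531}{1237928} = - \frac{2596531}{1237928}$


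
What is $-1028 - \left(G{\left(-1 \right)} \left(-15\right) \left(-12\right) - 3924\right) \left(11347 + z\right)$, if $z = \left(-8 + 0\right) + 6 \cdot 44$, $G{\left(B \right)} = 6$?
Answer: $32997904$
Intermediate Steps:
$z = 256$ ($z = -8 + 264 = 256$)
$-1028 - \left(G{\left(-1 \right)} \left(-15\right) \left(-12\right) - 3924\right) \left(11347 + z\right) = -1028 - \left(6 \left(-15\right) \left(-12\right) - 3924\right) \left(11347 + 256\right) = -1028 - \left(\left(-90\right) \left(-12\right) - 3924\right) 11603 = -1028 - \left(1080 - 3924\right) 11603 = -1028 - \left(-2844\right) 11603 = -1028 - -32998932 = -1028 + 32998932 = 32997904$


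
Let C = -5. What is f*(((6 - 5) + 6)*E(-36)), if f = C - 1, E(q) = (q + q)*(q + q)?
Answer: -217728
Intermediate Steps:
E(q) = 4*q² (E(q) = (2*q)*(2*q) = 4*q²)
f = -6 (f = -5 - 1 = -6)
f*(((6 - 5) + 6)*E(-36)) = -6*((6 - 5) + 6)*4*(-36)² = -6*(1 + 6)*4*1296 = -42*5184 = -6*36288 = -217728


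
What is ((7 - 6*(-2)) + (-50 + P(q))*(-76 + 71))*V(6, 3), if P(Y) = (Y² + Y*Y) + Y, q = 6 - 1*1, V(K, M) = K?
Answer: -36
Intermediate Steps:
q = 5 (q = 6 - 1 = 5)
P(Y) = Y + 2*Y² (P(Y) = (Y² + Y²) + Y = 2*Y² + Y = Y + 2*Y²)
((7 - 6*(-2)) + (-50 + P(q))*(-76 + 71))*V(6, 3) = ((7 - 6*(-2)) + (-50 + 5*(1 + 2*5))*(-76 + 71))*6 = ((7 + 12) + (-50 + 5*(1 + 10))*(-5))*6 = (19 + (-50 + 5*11)*(-5))*6 = (19 + (-50 + 55)*(-5))*6 = (19 + 5*(-5))*6 = (19 - 25)*6 = -6*6 = -36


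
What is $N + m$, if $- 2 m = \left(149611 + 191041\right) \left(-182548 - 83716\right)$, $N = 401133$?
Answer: $45352083197$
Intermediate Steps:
$m = 45351682064$ ($m = - \frac{\left(149611 + 191041\right) \left(-182548 - 83716\right)}{2} = - \frac{340652 \left(-266264\right)}{2} = \left(- \frac{1}{2}\right) \left(-90703364128\right) = 45351682064$)
$N + m = 401133 + 45351682064 = 45352083197$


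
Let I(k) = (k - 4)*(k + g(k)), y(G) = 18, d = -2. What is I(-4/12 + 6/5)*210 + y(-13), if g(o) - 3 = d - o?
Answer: -640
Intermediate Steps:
g(o) = 1 - o (g(o) = 3 + (-2 - o) = 1 - o)
I(k) = -4 + k (I(k) = (k - 4)*(k + (1 - k)) = (-4 + k)*1 = -4 + k)
I(-4/12 + 6/5)*210 + y(-13) = (-4 + (-4/12 + 6/5))*210 + 18 = (-4 + (-4*1/12 + 6*(⅕)))*210 + 18 = (-4 + (-⅓ + 6/5))*210 + 18 = (-4 + 13/15)*210 + 18 = -47/15*210 + 18 = -658 + 18 = -640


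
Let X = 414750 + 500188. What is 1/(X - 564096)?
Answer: 1/350842 ≈ 2.8503e-6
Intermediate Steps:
X = 914938
1/(X - 564096) = 1/(914938 - 564096) = 1/350842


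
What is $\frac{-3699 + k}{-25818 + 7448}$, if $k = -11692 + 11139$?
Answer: $\frac{2126}{9185} \approx 0.23146$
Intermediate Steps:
$k = -553$
$\frac{-3699 + k}{-25818 + 7448} = \frac{-3699 - 553}{-25818 + 7448} = - \frac{4252}{-18370} = \left(-4252\right) \left(- \frac{1}{18370}\right) = \frac{2126}{9185}$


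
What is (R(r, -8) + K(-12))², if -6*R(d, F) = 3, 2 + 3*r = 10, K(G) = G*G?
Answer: 82369/4 ≈ 20592.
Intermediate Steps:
K(G) = G²
r = 8/3 (r = -⅔ + (⅓)*10 = -⅔ + 10/3 = 8/3 ≈ 2.6667)
R(d, F) = -½ (R(d, F) = -⅙*3 = -½)
(R(r, -8) + K(-12))² = (-½ + (-12)²)² = (-½ + 144)² = (287/2)² = 82369/4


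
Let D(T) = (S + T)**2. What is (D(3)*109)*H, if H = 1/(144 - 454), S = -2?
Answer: -109/310 ≈ -0.35161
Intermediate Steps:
D(T) = (-2 + T)**2
H = -1/310 (H = 1/(-310) = -1/310 ≈ -0.0032258)
(D(3)*109)*H = ((-2 + 3)**2*109)*(-1/310) = (1**2*109)*(-1/310) = (1*109)*(-1/310) = 109*(-1/310) = -109/310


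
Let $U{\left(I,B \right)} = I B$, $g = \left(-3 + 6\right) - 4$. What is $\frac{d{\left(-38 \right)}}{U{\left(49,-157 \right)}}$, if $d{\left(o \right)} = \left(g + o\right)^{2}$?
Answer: $- \frac{1521}{7693} \approx -0.19771$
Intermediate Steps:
$g = -1$ ($g = 3 - 4 = -1$)
$d{\left(o \right)} = \left(-1 + o\right)^{2}$
$U{\left(I,B \right)} = B I$
$\frac{d{\left(-38 \right)}}{U{\left(49,-157 \right)}} = \frac{\left(-1 - 38\right)^{2}}{\left(-157\right) 49} = \frac{\left(-39\right)^{2}}{-7693} = 1521 \left(- \frac{1}{7693}\right) = - \frac{1521}{7693}$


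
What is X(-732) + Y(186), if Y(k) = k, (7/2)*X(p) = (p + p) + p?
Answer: -3090/7 ≈ -441.43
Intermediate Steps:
X(p) = 6*p/7 (X(p) = 2*((p + p) + p)/7 = 2*(2*p + p)/7 = 2*(3*p)/7 = 6*p/7)
X(-732) + Y(186) = (6/7)*(-732) + 186 = -4392/7 + 186 = -3090/7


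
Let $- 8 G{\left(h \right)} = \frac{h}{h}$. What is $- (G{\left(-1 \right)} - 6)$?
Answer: $\frac{49}{8} \approx 6.125$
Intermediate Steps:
$G{\left(h \right)} = - \frac{1}{8}$ ($G{\left(h \right)} = - \frac{h \frac{1}{h}}{8} = \left(- \frac{1}{8}\right) 1 = - \frac{1}{8}$)
$- (G{\left(-1 \right)} - 6) = - (- \frac{1}{8} - 6) = \left(-1\right) \left(- \frac{49}{8}\right) = \frac{49}{8}$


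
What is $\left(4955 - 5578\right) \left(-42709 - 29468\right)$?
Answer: $44966271$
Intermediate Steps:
$\left(4955 - 5578\right) \left(-42709 - 29468\right) = - 623 \left(-42709 - 29468\right) = \left(-623\right) \left(-72177\right) = 44966271$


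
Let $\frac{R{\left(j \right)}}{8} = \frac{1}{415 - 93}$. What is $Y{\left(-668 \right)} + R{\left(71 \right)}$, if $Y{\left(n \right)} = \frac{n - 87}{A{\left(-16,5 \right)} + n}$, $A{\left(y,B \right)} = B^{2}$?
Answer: $\frac{124127}{103523} \approx 1.199$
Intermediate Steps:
$R{\left(j \right)} = \frac{4}{161}$ ($R{\left(j \right)} = \frac{8}{415 - 93} = \frac{8}{322} = 8 \cdot \frac{1}{322} = \frac{4}{161}$)
$Y{\left(n \right)} = \frac{-87 + n}{25 + n}$ ($Y{\left(n \right)} = \frac{n - 87}{5^{2} + n} = \frac{-87 + n}{25 + n}$)
$Y{\left(-668 \right)} + R{\left(71 \right)} = \frac{-87 - 668}{25 - 668} + \frac{4}{161} = \frac{1}{-643} \left(-755\right) + \frac{4}{161} = \left(- \frac{1}{643}\right) \left(-755\right) + \frac{4}{161} = \frac{755}{643} + \frac{4}{161} = \frac{124127}{103523}$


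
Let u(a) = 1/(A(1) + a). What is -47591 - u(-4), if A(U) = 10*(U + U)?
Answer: -761457/16 ≈ -47591.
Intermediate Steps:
A(U) = 20*U (A(U) = 10*(2*U) = 20*U)
u(a) = 1/(20 + a) (u(a) = 1/(20*1 + a) = 1/(20 + a))
-47591 - u(-4) = -47591 - 1/(20 - 4) = -47591 - 1/16 = -761457/16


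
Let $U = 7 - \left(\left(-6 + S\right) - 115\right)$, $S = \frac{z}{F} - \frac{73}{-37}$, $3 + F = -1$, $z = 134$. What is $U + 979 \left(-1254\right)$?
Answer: $- \frac{90835479}{74} \approx -1.2275 \cdot 10^{6}$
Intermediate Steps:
$F = -4$ ($F = -3 - 1 = -4$)
$S = - \frac{2333}{74}$ ($S = \frac{134}{-4} - \frac{73}{-37} = 134 \left(- \frac{1}{4}\right) - - \frac{73}{37} = - \frac{67}{2} + \frac{73}{37} = - \frac{2333}{74} \approx -31.527$)
$U = \frac{11805}{74}$ ($U = 7 - \left(\left(-6 - \frac{2333}{74}\right) - 115\right) = 7 - \left(- \frac{2777}{74} - 115\right) = 7 - - \frac{11287}{74} = 7 + \frac{11287}{74} = \frac{11805}{74} \approx 159.53$)
$U + 979 \left(-1254\right) = \frac{11805}{74} + 979 \left(-1254\right) = \frac{11805}{74} - 1227666 = - \frac{90835479}{74}$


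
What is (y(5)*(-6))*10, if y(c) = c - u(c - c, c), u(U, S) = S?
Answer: 0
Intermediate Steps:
y(c) = 0 (y(c) = c - c = 0)
(y(5)*(-6))*10 = (0*(-6))*10 = 0*10 = 0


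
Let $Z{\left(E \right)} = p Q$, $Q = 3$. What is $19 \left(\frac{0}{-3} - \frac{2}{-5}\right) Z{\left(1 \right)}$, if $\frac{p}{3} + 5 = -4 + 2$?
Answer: $- \frac{2394}{5} \approx -478.8$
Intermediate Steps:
$p = -21$ ($p = -15 + 3 \left(-4 + 2\right) = -15 + 3 \left(-2\right) = -15 - 6 = -21$)
$Z{\left(E \right)} = -63$ ($Z{\left(E \right)} = \left(-21\right) 3 = -63$)
$19 \left(\frac{0}{-3} - \frac{2}{-5}\right) Z{\left(1 \right)} = 19 \left(\frac{0}{-3} - \frac{2}{-5}\right) \left(-63\right) = 19 \left(0 \left(- \frac{1}{3}\right) - - \frac{2}{5}\right) \left(-63\right) = 19 \left(0 + \frac{2}{5}\right) \left(-63\right) = 19 \cdot \frac{2}{5} \left(-63\right) = \frac{38}{5} \left(-63\right) = - \frac{2394}{5}$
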